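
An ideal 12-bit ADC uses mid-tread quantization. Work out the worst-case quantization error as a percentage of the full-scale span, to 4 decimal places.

Rounding → worst-case error = ½ LSB = V_FS/2^13, so 100/8192 = 0.012207 % of full scale.

0.0122 %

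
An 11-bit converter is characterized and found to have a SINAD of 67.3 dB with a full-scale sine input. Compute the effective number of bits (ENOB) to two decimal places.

ENOB = (SINAD − 1.76) / 6.02 = (67.3 − 1.76)/6.02 = 10.887.

10.89 bits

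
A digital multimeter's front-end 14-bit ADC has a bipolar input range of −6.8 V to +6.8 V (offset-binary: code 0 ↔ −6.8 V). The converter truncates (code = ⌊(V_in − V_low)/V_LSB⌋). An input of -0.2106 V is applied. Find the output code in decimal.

With 16384 levels over 13.6 V, one step is 0.830 mV.
Input sits at 7938.289 steps above V_low.
⌊·⌋(7938.289) = 7938.

code 7938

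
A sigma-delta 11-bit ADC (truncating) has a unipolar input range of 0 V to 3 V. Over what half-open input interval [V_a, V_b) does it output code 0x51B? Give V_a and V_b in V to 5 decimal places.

LSB = 3/2^11 = 1.465 mV.
Code 0x51B = 1307 decimal.
V_a = V_low + 1307·LSB = 1.91455 V; V_b = V_low + 1308·LSB = 1.91602 V.

[1.91455 V, 1.91602 V)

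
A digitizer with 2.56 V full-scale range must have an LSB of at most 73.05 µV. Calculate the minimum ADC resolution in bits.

Number of steps required ≥ 2.56 V / 73.05 µV = 35044.49.
Need 2^N ≥ 35044.49; 2^15 = 32768, 2^16 = 65536.
Minimum N = 16.

16 bits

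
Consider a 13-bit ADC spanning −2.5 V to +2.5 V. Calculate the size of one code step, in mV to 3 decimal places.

Full-scale span = 5 V.
LSB = 5 / 2^13 = 5 / 8192 = 0.000610352 V = 0.610 mV.

0.610 mV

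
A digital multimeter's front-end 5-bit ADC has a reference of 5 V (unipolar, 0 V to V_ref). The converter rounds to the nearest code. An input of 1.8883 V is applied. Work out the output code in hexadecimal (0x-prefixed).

code 0xC (decimal 12)

LSB = 5 V / 32 = 156.250 mV.
(1.8883 − 0) / 0.15625 = 12.085 LSBs.
Round → code 12.
In hexadecimal (0x-prefixed): 0xC.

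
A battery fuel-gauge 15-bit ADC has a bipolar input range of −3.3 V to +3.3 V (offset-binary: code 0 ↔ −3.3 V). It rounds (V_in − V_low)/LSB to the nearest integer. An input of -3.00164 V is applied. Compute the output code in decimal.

code 1481

With 32768 levels over 6.6 V, one step is 201.42 µV.
(-3.00164 − (−3.3)) / 0.000201416 = 1481.312 LSBs.
round(1481.312) = 1481.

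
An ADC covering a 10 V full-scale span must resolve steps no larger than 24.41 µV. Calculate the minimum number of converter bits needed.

Number of steps required ≥ 10 V / 24.41 µV = 409668.17.
Need 2^N ≥ 409668.17; 2^18 = 262144, 2^19 = 524288.
Minimum N = 19.

19 bits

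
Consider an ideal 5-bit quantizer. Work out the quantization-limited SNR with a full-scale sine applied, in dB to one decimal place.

31.9 dB

SNR ≈ 6.02·N + 1.76 dB = 6.02·5 + 1.76 = 31.86 dB.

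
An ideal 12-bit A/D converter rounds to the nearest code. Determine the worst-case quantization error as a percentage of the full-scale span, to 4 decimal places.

0.0122 %

Rounding → worst-case error = ½ LSB = V_FS/2^13, so 100/8192 = 0.012207 % of full scale.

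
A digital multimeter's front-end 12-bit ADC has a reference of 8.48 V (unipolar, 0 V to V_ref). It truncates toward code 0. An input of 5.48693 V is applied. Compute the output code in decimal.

code 2650

With 4096 levels over 8.48 V, one step is 2.070 mV.
Input sits at 2650.291 steps above V_low.
Floor → code 2650.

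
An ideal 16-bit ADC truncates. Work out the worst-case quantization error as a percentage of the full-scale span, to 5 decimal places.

0.00153 %

Truncating → worst-case error = 1 LSB = V_FS/2^16, so 100/65536 = 0.00152588 % of full scale.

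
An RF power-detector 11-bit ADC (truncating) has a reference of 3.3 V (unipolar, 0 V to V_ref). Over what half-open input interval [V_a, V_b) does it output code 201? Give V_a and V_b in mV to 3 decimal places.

[323.877 mV, 325.488 mV)

LSB = 3.3/2^11 = 1.611 mV.
V_a = V_low + 201·LSB = 0.323877 V; V_b = V_low + 202·LSB = 0.325488 V.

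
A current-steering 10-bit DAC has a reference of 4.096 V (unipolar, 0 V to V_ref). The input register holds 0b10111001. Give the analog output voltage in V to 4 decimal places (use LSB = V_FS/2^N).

0.7400 V

LSB = 4.096 V / 2^10 = 4.000 mV.
Code 0b10111001 = 185 decimal.
V_out = 0 + 185 × 0.004 V = 0.74 V.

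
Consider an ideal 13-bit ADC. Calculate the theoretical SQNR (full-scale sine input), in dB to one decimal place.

SNR ≈ 6.02·N + 1.76 dB = 6.02·13 + 1.76 = 80.02 dB.

80.0 dB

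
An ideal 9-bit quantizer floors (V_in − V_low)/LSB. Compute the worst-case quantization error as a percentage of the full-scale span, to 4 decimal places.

0.1953 %

Truncating → worst-case error = 1 LSB = V_FS/2^9, so 100/512 = 0.195312 % of full scale.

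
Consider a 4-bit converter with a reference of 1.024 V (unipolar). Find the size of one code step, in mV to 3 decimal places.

Full-scale span = 1.024 V.
LSB = 1.024 / 2^4 = 1.024 / 16 = 0.064 V = 64.000 mV.

64.000 mV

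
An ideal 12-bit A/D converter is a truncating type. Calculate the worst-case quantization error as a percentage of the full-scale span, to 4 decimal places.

Truncating → worst-case error = 1 LSB = V_FS/2^12, so 100/4096 = 0.0244141 % of full scale.

0.0244 %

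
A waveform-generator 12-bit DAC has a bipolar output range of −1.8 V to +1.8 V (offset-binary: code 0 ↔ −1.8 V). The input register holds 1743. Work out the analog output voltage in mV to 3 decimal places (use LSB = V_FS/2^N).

LSB = 3.6 V / 2^12 = 0.879 mV.
V_out = (−1.8) + 1743 × 0.000878906 V = -0.268066 V.
= -268.066 mV.

-268.066 mV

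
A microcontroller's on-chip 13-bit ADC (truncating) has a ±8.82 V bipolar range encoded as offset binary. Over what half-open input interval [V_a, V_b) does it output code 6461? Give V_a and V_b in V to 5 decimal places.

[5.09260 V, 5.09476 V)

LSB = 17.64/2^13 = 2.153 mV.
V_a = V_low + 6461·LSB = 5.0926 V; V_b = V_low + 6462·LSB = 5.09476 V.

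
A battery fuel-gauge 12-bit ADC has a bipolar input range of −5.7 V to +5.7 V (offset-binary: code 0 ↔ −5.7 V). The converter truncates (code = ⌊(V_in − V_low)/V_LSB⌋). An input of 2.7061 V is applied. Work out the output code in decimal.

code 3020

Full-scale span = 11.4 V; LSB = 11.4/2^12 = 2.783 mV.
(2.7061 − (−5.7)) / 0.0027832 = 3020.297 LSBs.
Floor → code 3020.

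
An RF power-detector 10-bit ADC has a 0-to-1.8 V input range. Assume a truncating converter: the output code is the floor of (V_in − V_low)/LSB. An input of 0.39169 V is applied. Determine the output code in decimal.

Full-scale span = 1.8 V; LSB = 1.8/2^10 = 1.758 mV.
Input sits at 222.828 steps above V_low.
So the output code is 222.

code 222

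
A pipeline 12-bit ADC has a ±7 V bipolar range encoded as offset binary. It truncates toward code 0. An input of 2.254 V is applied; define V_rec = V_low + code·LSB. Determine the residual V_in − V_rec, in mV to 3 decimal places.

One LSB is 14 V / 4096 = 3.418 mV.
(V_in − V_low)/LSB = (2.254 − (−7))/0.00341797 = 2707.4560 → code 2707 (floor).
V_rec = (−7) + 2707·0.00341797 = 2.2524414 V.
V_in − V_rec = 0.00155859 V = 1.559 mV.

1.559 mV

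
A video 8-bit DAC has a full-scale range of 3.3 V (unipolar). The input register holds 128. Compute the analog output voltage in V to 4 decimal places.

LSB = 3.3 V / 2^8 = 12.891 mV.
V_out = 0 + 128 × 0.0128906 V = 1.65 V.

1.6500 V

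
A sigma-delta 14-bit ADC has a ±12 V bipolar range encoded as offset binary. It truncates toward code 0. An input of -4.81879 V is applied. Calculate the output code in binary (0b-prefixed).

code 0b1001100100110 (decimal 4902)

LSB = 24 V / 16384 = 1.465 mV.
(V_in − V_low)/LSB = (-4.81879 − (−12)) / 0.00146484 = 4902.373.
So the output code is 4902.
In binary (0b-prefixed): 0b1001100100110.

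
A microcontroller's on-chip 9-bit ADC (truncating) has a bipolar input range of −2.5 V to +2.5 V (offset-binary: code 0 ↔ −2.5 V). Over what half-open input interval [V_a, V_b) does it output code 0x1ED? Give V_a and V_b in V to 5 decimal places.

LSB = 5/2^9 = 9.766 mV.
Code 0x1ED = 493 decimal.
V_a = V_low + 493·LSB = 2.31445 V; V_b = V_low + 494·LSB = 2.32422 V.

[2.31445 V, 2.32422 V)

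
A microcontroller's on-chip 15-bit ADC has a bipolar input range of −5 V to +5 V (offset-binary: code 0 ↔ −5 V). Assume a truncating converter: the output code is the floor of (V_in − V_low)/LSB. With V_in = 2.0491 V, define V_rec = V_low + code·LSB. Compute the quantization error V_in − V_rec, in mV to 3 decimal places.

Step size: 10 V ÷ 2^15 = 305.18 µV.
(2.0491 − (−5))/0.000305176 = 23098.4909; ⌊·⌋ gives code 23098.
Reconstructed: 2.0489502 V.
Error = 2.0491 − 2.0489502 = 0.000149805 V = 0.150 mV.

0.150 mV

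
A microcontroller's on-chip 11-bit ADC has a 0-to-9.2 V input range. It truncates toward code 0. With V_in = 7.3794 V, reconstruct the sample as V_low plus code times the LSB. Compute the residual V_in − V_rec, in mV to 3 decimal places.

3.228 mV

LSB = 9.2/2^11 = 4.492 mV.
(7.3794 − 0)/0.00449219 = 1642.7186; ⌊·⌋ gives code 1642.
V_rec = 0 + 1642·0.00449219 = 7.3761719 V.
Error = 7.3794 − 7.3761719 = 0.00322813 V = 3.228 mV.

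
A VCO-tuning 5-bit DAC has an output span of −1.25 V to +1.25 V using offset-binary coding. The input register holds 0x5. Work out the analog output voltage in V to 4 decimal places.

LSB = 2.5 V / 2^5 = 78.125 mV.
Code 0x5 = 5 decimal.
V_out = (−1.25) + 5 × 0.078125 V = -0.859375 V.

-0.8594 V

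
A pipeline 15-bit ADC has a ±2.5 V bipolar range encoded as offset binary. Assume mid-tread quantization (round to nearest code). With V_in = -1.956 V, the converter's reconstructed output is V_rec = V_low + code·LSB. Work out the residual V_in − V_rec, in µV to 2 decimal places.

One LSB is 5 V / 32768 = 152.59 µV.
(V_in − V_low)/LSB = (-1.956 − (−2.5))/0.000152588 = 3565.1584 → code 3565 (round).
V_rec = (−2.5) + 3565·0.000152588 = -1.9560242 V.
V_in − V_rec = 2.41699e-05 V = 24.17 µV.

24.17 µV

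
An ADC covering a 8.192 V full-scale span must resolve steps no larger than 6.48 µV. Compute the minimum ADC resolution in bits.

21 bits

Number of steps required ≥ 8.192 V / 6.48 µV = 1264197.53.
Need 2^N ≥ 1264197.53; 2^20 = 1048576, 2^21 = 2097152.
Minimum N = 21.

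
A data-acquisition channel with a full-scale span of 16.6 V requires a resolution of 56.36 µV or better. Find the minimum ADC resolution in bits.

19 bits

Number of steps required ≥ 16.6 V / 56.36 µV = 294535.13.
Need 2^N ≥ 294535.13; 2^18 = 262144, 2^19 = 524288.
Minimum N = 19.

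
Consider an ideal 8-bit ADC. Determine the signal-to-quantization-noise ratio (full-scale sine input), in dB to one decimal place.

49.9 dB

SNR ≈ 6.02·N + 1.76 dB = 6.02·8 + 1.76 = 49.92 dB.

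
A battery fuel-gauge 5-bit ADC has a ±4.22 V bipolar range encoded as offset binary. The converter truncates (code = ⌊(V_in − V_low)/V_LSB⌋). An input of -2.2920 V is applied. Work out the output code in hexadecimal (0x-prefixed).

Full-scale span = 8.44 V; LSB = 8.44/2^5 = 263.750 mV.
(V_in − V_low)/LSB = (-2.2920 − (−4.22)) / 0.26375 = 7.310.
⌊·⌋(7.310) = 7.
In hexadecimal (0x-prefixed): 0x7.

code 0x7 (decimal 7)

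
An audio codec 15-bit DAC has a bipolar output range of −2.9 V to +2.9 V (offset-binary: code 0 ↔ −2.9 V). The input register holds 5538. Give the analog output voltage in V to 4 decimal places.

-1.9198 V

LSB = 5.8 V / 2^15 = 177.00 µV.
V_out = (−2.9) + 5538 × 0.000177002 V = -1.91976 V.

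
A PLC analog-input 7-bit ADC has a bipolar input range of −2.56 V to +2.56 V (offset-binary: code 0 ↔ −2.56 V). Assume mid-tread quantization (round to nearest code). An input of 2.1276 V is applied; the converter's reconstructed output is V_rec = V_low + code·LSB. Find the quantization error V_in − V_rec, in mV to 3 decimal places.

7.600 mV

One LSB is 5.12 V / 128 = 40.000 mV.
(V_in − V_low)/LSB = (2.1276 − (−2.56))/0.04 = 117.1900 → code 117 (round).
V_rec = (−2.56) + 117·0.04 = 2.12 V.
V_in − V_rec = 0.0076 V = 7.600 mV.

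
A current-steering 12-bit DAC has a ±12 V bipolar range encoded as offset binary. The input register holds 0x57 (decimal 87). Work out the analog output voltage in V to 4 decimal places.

-11.4902 V

LSB = 24 V / 2^12 = 5.859 mV.
Code 0x57 = 87 decimal.
V_out = (−12) + 87 × 0.00585938 V = -11.4902 V.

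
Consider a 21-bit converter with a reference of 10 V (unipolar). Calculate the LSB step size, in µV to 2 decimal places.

Full-scale span = 10 V.
LSB = 10 / 2^21 = 10 / 2097152 = 4.76837e-06 V = 4.77 µV.

4.77 µV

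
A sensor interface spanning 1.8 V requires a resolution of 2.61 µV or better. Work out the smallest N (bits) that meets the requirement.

Number of steps required ≥ 1.8 V / 2.61 µV = 689655.17.
Need 2^N ≥ 689655.17; 2^19 = 524288, 2^20 = 1048576.
Minimum N = 20.

20 bits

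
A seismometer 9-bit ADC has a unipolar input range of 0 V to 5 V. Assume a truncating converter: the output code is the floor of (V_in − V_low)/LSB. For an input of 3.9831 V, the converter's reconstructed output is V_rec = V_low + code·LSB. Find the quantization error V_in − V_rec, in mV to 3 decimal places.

8.491 mV

One LSB is 5 V / 512 = 9.766 mV.
Scaled input = 407.8694 LSBs, so code = 407.
Reconstructed: 3.9746094 V.
V_in − V_rec = 0.00849062 V = 8.491 mV.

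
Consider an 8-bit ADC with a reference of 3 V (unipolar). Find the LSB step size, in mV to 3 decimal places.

11.719 mV

Full-scale span = 3 V.
LSB = 3 / 2^8 = 3 / 256 = 0.0117188 V = 11.719 mV.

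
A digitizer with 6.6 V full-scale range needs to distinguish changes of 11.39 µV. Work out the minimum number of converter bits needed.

20 bits

Number of steps required ≥ 6.6 V / 11.39 µV = 579455.66.
Need 2^N ≥ 579455.66; 2^19 = 524288, 2^20 = 1048576.
Minimum N = 20.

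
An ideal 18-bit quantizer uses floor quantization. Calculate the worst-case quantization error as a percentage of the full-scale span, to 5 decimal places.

Truncating → worst-case error = 1 LSB = V_FS/2^18, so 100/262144 = 0.00038147 % of full scale.

0.00038 %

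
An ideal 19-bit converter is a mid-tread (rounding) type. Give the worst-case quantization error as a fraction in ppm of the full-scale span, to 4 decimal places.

Rounding → worst-case error = ½ LSB = V_FS/2^20, so 1e+06/1048576 = 0.953674 ppm of full scale.

0.9537 ppm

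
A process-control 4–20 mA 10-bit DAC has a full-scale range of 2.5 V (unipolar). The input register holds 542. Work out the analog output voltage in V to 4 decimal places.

1.3232 V

LSB = 2.5 V / 2^10 = 2.441 mV.
V_out = 0 + 542 × 0.00244141 V = 1.32324 V.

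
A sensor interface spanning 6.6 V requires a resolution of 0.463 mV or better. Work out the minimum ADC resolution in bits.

14 bits

Number of steps required ≥ 6.6 V / 0.463 mV = 14254.86.
Need 2^N ≥ 14254.86; 2^13 = 8192, 2^14 = 16384.
Minimum N = 14.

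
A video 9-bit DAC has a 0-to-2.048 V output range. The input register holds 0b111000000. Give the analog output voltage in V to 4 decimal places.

LSB = 2.048 V / 2^9 = 4.000 mV.
Code 0b111000000 = 448 decimal.
V_out = 0 + 448 × 0.004 V = 1.792 V.

1.7920 V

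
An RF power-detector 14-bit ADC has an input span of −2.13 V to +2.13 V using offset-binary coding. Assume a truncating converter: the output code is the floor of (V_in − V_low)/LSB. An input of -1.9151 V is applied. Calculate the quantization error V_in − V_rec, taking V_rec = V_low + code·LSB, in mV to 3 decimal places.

0.132 mV

LSB = 4.26/2^14 = 260.01 µV.
(-1.9151 − (−2.13))/0.00026001 = 826.5074; ⌊·⌋ gives code 826.
Code 826 maps back to (−2.13) + 826×0.00026001 V = -1.9152319 V.
Error = -1.9151 − (−1.9152319) = 0.000131934 V = 0.132 mV.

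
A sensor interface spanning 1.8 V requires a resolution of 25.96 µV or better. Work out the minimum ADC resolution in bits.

Number of steps required ≥ 1.8 V / 25.96 µV = 69337.44.
Need 2^N ≥ 69337.44; 2^16 = 65536, 2^17 = 131072.
Minimum N = 17.

17 bits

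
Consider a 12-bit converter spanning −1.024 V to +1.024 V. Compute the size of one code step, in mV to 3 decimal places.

Full-scale span = 2.048 V.
LSB = 2.048 / 2^12 = 2.048 / 4096 = 0.0005 V = 0.500 mV.

0.500 mV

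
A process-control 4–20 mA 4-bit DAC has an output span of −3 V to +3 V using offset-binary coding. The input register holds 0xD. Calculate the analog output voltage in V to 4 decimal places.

1.8750 V

LSB = 6 V / 2^4 = 375.000 mV.
Code 0xD = 13 decimal.
V_out = (−3) + 13 × 0.375 V = 1.875 V.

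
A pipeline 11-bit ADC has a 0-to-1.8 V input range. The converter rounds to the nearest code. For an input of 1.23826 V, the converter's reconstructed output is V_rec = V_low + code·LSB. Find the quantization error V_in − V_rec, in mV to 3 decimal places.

-0.119 mV

Step size: 1.8 V ÷ 2^11 = 0.879 mV.
(V_in − V_low)/LSB = (1.23826 − 0)/0.000878906 = 1408.8647 → code 1409 (round).
Reconstructed: 1.2383789 V.
Difference: -0.000118906 V → -0.119 mV.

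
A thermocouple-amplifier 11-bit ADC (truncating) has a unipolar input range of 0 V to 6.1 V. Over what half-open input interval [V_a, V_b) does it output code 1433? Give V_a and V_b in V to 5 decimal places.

LSB = 6.1/2^11 = 2.979 mV.
V_a = V_low + 1433·LSB = 4.26821 V; V_b = V_low + 1434·LSB = 4.27119 V.

[4.26821 V, 4.27119 V)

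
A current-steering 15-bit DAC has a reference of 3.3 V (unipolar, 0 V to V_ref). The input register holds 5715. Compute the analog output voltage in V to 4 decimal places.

LSB = 3.3 V / 2^15 = 100.71 µV.
V_out = 0 + 5715 × 0.000100708 V = 0.575546 V.

0.5755 V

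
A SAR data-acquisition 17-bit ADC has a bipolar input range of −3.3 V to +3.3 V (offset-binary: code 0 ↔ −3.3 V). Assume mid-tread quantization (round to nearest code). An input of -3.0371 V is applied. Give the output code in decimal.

Full-scale span = 6.6 V; LSB = 6.6/2^17 = 50.35 µV.
Input sits at 5221.035 steps above V_low.
round(5221.035) = 5221.

code 5221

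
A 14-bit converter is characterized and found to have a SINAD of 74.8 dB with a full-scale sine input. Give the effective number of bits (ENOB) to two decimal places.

12.13 bits

ENOB = (SINAD − 1.76) / 6.02 = (74.8 − 1.76)/6.02 = 12.133.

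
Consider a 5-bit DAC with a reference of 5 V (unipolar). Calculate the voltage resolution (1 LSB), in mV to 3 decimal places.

Full-scale span = 5 V.
LSB = 5 / 2^5 = 5 / 32 = 0.15625 V = 156.250 mV.

156.250 mV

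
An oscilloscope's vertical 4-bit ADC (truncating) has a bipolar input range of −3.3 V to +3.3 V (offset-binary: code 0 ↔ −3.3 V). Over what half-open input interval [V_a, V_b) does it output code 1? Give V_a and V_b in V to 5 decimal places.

LSB = 6.6/2^4 = 412.500 mV.
V_a = V_low + 1·LSB = -2.8875 V; V_b = V_low + 2·LSB = -2.475 V.

[-2.88750 V, -2.47500 V)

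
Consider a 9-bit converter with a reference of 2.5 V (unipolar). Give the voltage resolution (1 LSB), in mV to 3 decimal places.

Full-scale span = 2.5 V.
LSB = 2.5 / 2^9 = 2.5 / 512 = 0.00488281 V = 4.883 mV.

4.883 mV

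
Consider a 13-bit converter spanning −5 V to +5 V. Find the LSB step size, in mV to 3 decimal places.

1.221 mV

Full-scale span = 10 V.
LSB = 10 / 2^13 = 10 / 8192 = 0.0012207 V = 1.221 mV.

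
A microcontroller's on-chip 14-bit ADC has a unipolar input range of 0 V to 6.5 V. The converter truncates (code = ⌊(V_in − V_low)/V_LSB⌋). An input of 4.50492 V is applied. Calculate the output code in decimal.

LSB = 6.5 V / 16384 = 396.73 µV.
(V_in − V_low)/LSB = (4.50492 − 0) / 0.000396729 = 11355.171.
⌊·⌋(11355.171) = 11355.

code 11355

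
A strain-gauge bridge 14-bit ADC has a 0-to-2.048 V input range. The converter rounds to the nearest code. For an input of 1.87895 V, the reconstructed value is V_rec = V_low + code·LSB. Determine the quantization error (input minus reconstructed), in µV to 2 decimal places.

LSB = 2.048/2^14 = 125.00 µV.
(1.87895 − 0)/0.000125 = 15031.6000; round gives code 15032.
Code 15032 maps back to 0 + 15032×0.000125 V = 1.879 V.
V_in − V_rec = -5e-05 V = -50.00 µV.

-50.00 µV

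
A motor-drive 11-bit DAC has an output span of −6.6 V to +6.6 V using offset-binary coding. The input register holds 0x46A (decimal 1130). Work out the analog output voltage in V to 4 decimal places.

0.6832 V

LSB = 13.2 V / 2^11 = 6.445 mV.
Code 0x46A = 1130 decimal.
V_out = (−6.6) + 1130 × 0.00644531 V = 0.683203 V.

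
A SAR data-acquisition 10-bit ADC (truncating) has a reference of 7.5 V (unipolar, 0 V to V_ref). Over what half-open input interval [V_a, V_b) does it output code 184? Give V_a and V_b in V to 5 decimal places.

[1.34766 V, 1.35498 V)

LSB = 7.5/2^10 = 7.324 mV.
V_a = V_low + 184·LSB = 1.34766 V; V_b = V_low + 185·LSB = 1.35498 V.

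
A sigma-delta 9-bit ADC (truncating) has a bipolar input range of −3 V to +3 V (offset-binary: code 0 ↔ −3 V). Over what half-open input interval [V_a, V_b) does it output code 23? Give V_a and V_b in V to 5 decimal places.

[-2.73047 V, -2.71875 V)

LSB = 6/2^9 = 11.719 mV.
V_a = V_low + 23·LSB = -2.73047 V; V_b = V_low + 24·LSB = -2.71875 V.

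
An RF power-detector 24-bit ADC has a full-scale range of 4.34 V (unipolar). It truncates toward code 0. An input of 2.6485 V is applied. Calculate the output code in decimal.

Full-scale span = 4.34 V; LSB = 4.34/2^24 = 0.26 µV.
(V_in − V_low)/LSB = (2.6485 − 0) / 2.58684e-07 = 10238354.050.
So the output code is 10238354.

code 10238354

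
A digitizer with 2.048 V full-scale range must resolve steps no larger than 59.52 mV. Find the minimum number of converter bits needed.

Number of steps required ≥ 2.048 V / 59.52 mV = 34.41.
Need 2^N ≥ 34.41; 2^5 = 32, 2^6 = 64.
Minimum N = 6.

6 bits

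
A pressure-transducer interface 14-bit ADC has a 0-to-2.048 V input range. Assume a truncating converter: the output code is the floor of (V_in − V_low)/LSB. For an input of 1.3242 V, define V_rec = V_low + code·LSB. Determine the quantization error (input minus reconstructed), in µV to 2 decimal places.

75.00 µV

LSB = 2.048/2^14 = 125.00 µV.
(V_in − V_low)/LSB = (1.3242 − 0)/0.000125 = 10593.6000 → code 10593 (floor).
Code 10593 maps back to 0 + 10593×0.000125 V = 1.324125 V.
V_in − V_rec = 7.5e-05 V = 75.00 µV.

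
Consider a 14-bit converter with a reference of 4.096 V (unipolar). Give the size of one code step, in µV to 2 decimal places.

Full-scale span = 4.096 V.
LSB = 4.096 / 2^14 = 4.096 / 16384 = 0.00025 V = 250.00 µV.

250.00 µV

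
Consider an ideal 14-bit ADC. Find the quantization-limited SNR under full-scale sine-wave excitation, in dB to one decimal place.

SNR ≈ 6.02·N + 1.76 dB = 6.02·14 + 1.76 = 86.04 dB.

86.0 dB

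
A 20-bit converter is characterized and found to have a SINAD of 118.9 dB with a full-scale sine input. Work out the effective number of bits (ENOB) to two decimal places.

19.46 bits

ENOB = (SINAD − 1.76) / 6.02 = (118.9 − 1.76)/6.02 = 19.458.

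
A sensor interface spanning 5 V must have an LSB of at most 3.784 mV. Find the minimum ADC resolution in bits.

11 bits

Number of steps required ≥ 5 V / 3.784 mV = 1321.35.
Need 2^N ≥ 1321.35; 2^10 = 1024, 2^11 = 2048.
Minimum N = 11.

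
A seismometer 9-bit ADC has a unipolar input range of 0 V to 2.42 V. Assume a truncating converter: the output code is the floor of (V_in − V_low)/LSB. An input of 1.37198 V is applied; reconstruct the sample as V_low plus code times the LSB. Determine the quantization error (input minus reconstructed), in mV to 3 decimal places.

LSB = 2.42/2^9 = 4.727 mV.
Scaled input = 290.2701 LSBs, so code = 290.
V_rec = 0 + 290·0.00472656 = 1.3707031 V.
Difference: 0.00127688 V → 1.277 mV.

1.277 mV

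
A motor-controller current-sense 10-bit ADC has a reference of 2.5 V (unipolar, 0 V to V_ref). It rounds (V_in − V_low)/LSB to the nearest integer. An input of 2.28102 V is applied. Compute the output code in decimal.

LSB = 2.5 V / 1024 = 2.441 mV.
(V_in − V_low)/LSB = (2.28102 − 0) / 0.00244141 = 934.306.
Round → code 934.

code 934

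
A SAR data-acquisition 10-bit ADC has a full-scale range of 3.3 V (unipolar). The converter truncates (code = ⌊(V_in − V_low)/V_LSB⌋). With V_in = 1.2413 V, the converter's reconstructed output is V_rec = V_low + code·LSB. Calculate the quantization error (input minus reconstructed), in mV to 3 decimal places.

One LSB is 3.3 V / 1024 = 3.223 mV.
Scaled input = 385.1792 LSBs, so code = 385.
Reconstructed: 1.2407227 V.
Difference: 0.000577344 V → 0.577 mV.

0.577 mV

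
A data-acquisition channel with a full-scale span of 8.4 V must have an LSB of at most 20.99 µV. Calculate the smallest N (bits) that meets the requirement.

19 bits

Number of steps required ≥ 8.4 V / 20.99 µV = 400190.57.
Need 2^N ≥ 400190.57; 2^18 = 262144, 2^19 = 524288.
Minimum N = 19.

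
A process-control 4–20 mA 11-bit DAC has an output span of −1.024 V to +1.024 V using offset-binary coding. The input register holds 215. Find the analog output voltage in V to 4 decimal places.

LSB = 2.048 V / 2^11 = 1.000 mV.
V_out = (−1.024) + 215 × 0.001 V = -0.809 V.

-0.8090 V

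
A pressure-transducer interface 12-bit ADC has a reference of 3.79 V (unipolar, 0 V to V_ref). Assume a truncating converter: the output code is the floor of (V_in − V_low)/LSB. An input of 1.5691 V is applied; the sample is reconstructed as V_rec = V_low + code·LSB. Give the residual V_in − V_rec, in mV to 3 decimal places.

0.728 mV

LSB = 3.79/2^12 = 0.925 mV.
(1.5691 − 0)/0.000925293 = 1695.7872; ⌊·⌋ gives code 1695.
V_rec = 0 + 1695·0.000925293 = 1.5683716 V.
V_in − V_rec = 0.000728418 V = 0.728 mV.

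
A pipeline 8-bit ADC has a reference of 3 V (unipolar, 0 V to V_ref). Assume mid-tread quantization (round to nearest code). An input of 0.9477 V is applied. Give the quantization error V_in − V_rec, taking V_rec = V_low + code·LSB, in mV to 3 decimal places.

-1.519 mV

One LSB is 3 V / 256 = 11.719 mV.
Scaled input = 80.8704 LSBs, so code = 81.
Code 81 maps back to 0 + 81×0.0117188 V = 0.94921875 V.
Error = 0.9477 − 0.94921875 = -0.00151875 V = -1.519 mV.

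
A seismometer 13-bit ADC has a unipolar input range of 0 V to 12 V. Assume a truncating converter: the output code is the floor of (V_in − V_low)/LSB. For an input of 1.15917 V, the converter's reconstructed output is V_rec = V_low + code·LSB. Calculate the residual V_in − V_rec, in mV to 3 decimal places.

0.479 mV

Step size: 12 V ÷ 2^13 = 1.465 mV.
(1.15917 − 0)/0.00146484 = 791.3267; ⌊·⌋ gives code 791.
V_rec = 0 + 791·0.00146484 = 1.1586914 V.
V_in − V_rec = 0.000478594 V = 0.479 mV.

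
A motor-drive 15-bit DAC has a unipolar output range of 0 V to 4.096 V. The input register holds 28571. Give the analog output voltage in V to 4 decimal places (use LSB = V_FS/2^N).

LSB = 4.096 V / 2^15 = 125.00 µV.
V_out = 0 + 28571 × 0.000125 V = 3.57138 V.

3.5714 V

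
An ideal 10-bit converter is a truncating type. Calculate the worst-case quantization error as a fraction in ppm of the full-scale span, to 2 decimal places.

976.56 ppm

Truncating → worst-case error = 1 LSB = V_FS/2^10, so 1e+06/1024 = 976.562 ppm of full scale.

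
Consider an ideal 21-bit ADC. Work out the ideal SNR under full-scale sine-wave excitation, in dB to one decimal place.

128.2 dB

SNR ≈ 6.02·N + 1.76 dB = 6.02·21 + 1.76 = 128.18 dB.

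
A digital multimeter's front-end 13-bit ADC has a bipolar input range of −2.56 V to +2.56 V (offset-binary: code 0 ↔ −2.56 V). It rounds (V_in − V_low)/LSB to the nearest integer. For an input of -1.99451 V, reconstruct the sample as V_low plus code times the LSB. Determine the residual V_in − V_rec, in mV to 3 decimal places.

-0.135 mV

LSB = 5.12/2^13 = 0.625 mV.
Scaled input = 904.7840 LSBs, so code = 905.
V_rec = (−2.56) + 905·0.000625 = -1.994375 V.
V_in − V_rec = -0.000135 V = -0.135 mV.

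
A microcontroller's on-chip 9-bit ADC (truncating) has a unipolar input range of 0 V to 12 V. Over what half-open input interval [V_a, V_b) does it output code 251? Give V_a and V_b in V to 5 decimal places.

[5.88281 V, 5.90625 V)

LSB = 12/2^9 = 23.438 mV.
V_a = V_low + 251·LSB = 5.88281 V; V_b = V_low + 252·LSB = 5.90625 V.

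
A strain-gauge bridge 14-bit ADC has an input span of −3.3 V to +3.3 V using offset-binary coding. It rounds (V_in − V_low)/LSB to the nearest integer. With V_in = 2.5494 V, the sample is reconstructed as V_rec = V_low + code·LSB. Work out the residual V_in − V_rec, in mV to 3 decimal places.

-0.124 mV

One LSB is 6.6 V / 16384 = 402.83 µV.
(2.5494 − (−3.3))/0.000402832 = 14520.6924; round gives code 14521.
V_rec = (−3.3) + 14521·0.000402832 = 2.5495239 V.
V_in − V_rec = -0.000123926 V = -0.124 mV.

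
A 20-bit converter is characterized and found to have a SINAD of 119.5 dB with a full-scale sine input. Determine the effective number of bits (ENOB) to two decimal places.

19.56 bits

ENOB = (SINAD − 1.76) / 6.02 = (119.5 − 1.76)/6.02 = 19.558.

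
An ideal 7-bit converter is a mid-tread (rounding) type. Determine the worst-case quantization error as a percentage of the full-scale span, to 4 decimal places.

Rounding → worst-case error = ½ LSB = V_FS/2^8, so 100/256 = 0.390625 % of full scale.

0.3906 %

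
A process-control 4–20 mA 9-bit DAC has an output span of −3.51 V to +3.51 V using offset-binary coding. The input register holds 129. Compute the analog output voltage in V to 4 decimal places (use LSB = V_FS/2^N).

LSB = 7.02 V / 2^9 = 13.711 mV.
V_out = (−3.51) + 129 × 0.0137109 V = -1.74129 V.

-1.7413 V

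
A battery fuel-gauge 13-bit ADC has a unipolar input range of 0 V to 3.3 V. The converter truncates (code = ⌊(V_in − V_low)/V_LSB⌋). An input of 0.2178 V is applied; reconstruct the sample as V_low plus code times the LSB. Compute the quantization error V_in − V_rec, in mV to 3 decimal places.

Step size: 3.3 V ÷ 2^13 = 402.83 µV.
Scaled input = 540.6720 LSBs, so code = 540.
V_rec = 0 + 540·0.000402832 = 0.2175293 V.
Error = 0.2178 − 0.2175293 = 0.000270703 V = 0.271 mV.

0.271 mV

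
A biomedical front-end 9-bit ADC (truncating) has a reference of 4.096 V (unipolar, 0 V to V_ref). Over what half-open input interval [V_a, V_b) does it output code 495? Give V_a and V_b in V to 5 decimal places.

LSB = 4.096/2^9 = 8.000 mV.
V_a = V_low + 495·LSB = 3.96 V; V_b = V_low + 496·LSB = 3.968 V.

[3.96000 V, 3.96800 V)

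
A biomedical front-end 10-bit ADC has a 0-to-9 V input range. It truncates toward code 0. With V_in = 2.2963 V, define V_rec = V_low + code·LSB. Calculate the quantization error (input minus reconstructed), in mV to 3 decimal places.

2.355 mV

LSB = 9/2^10 = 8.789 mV.
(2.2963 − 0)/0.00878906 = 261.2679; ⌊·⌋ gives code 261.
Code 261 maps back to 0 + 261×0.00878906 V = 2.2939453 V.
Error = 2.2963 − 2.2939453 = 0.00235469 V = 2.355 mV.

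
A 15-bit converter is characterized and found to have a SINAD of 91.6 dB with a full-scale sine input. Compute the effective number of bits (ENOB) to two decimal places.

14.92 bits

ENOB = (SINAD − 1.76) / 6.02 = (91.6 − 1.76)/6.02 = 14.924.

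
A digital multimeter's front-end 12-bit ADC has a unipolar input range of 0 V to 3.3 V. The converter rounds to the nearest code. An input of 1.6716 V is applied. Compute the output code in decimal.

code 2075

LSB = 3.3 V / 4096 = 0.806 mV.
(V_in − V_low)/LSB = (1.6716 − 0) / 0.000805664 = 2074.810.
Round → code 2075.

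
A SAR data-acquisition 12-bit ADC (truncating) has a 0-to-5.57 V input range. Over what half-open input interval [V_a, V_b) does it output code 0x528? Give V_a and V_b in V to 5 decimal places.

LSB = 5.57/2^12 = 1.360 mV.
Code 0x528 = 1320 decimal.
V_a = V_low + 1320·LSB = 1.79502 V; V_b = V_low + 1321·LSB = 1.79638 V.

[1.79502 V, 1.79638 V)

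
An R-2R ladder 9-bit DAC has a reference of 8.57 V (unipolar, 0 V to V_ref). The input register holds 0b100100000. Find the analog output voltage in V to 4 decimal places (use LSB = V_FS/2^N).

LSB = 8.57 V / 2^9 = 16.738 mV.
Code 0b100100000 = 288 decimal.
V_out = 0 + 288 × 0.0167383 V = 4.82062 V.

4.8206 V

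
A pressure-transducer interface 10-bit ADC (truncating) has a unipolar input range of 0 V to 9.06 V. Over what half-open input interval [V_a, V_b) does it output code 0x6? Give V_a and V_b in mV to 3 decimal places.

LSB = 9.06/2^10 = 8.848 mV.
Code 0x6 = 6 decimal.
V_a = V_low + 6·LSB = 0.0530859 V; V_b = V_low + 7·LSB = 0.0619336 V.

[53.086 mV, 61.934 mV)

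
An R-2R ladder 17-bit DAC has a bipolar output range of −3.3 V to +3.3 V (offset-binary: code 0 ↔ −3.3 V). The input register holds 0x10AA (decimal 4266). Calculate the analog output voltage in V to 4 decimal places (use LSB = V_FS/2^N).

-3.0852 V

LSB = 6.6 V / 2^17 = 50.35 µV.
Code 0x10AA = 4266 decimal.
V_out = (−3.3) + 4266 × 5.0354e-05 V = -3.08519 V.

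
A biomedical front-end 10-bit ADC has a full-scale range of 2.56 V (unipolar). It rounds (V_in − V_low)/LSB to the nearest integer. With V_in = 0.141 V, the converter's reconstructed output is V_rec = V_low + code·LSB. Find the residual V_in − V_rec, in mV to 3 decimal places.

1.000 mV

Step size: 2.56 V ÷ 2^10 = 2.500 mV.
Scaled input = 56.4000 LSBs, so code = 56.
Reconstructed: 0.14 V.
Difference: 0.001 V → 1.000 mV.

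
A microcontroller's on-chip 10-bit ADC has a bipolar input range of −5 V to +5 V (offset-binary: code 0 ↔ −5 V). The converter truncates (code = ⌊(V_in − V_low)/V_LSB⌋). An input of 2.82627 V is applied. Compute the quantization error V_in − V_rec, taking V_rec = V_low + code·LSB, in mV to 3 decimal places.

Step size: 10 V ÷ 2^10 = 9.766 mV.
(V_in − V_low)/LSB = (2.82627 − (−5))/0.00976562 = 801.4100 → code 801 (floor).
Reconstructed: 2.8222656 V.
Error = 2.82627 − 2.8222656 = 0.00400438 V = 4.004 mV.

4.004 mV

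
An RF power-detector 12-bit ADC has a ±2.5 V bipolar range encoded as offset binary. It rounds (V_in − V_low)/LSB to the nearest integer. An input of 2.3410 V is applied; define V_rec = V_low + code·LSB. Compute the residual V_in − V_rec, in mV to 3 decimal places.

-0.309 mV

LSB = 5/2^12 = 1.221 mV.
(2.3410 − (−2.5))/0.0012207 = 3965.7472; round gives code 3966.
V_rec = (−2.5) + 3966·0.0012207 = 2.3413086 V.
Difference: -0.000308594 V → -0.309 mV.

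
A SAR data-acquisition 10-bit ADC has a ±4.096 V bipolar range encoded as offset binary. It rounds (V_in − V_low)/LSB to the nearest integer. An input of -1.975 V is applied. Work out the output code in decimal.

LSB = 8.192 V / 1024 = 8.000 mV.
(V_in − V_low)/LSB = (-1.975 − (−4.096)) / 0.008 = 265.125.
So the output code is 265.

code 265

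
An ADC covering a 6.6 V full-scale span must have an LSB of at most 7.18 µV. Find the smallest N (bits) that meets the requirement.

Number of steps required ≥ 6.6 V / 7.18 µV = 919220.06.
Need 2^N ≥ 919220.06; 2^19 = 524288, 2^20 = 1048576.
Minimum N = 20.

20 bits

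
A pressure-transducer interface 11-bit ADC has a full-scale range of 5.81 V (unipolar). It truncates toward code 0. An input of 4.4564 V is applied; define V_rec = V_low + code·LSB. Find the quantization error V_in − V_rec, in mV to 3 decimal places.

LSB = 5.81/2^11 = 2.837 mV.
(V_in − V_low)/LSB = (4.4564 − 0)/0.00283691 = 1570.8618 → code 1570 (floor).
Code 1570 maps back to 0 + 1570×0.00283691 V = 4.4539551 V.
Error = 4.4564 − 4.4539551 = 0.00244492 V = 2.445 mV.

2.445 mV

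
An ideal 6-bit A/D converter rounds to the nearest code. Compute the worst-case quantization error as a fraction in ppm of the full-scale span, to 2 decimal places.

7812.50 ppm

Rounding → worst-case error = ½ LSB = V_FS/2^7, so 1e+06/128 = 7812.5 ppm of full scale.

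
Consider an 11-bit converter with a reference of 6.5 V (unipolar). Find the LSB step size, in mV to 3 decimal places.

3.174 mV

Full-scale span = 6.5 V.
LSB = 6.5 / 2^11 = 6.5 / 2048 = 0.00317383 V = 3.174 mV.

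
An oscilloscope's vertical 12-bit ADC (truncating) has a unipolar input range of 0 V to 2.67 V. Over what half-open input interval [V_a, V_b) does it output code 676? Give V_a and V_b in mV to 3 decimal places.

LSB = 2.67/2^12 = 0.652 mV.
V_a = V_low + 676·LSB = 0.440654 V; V_b = V_low + 677·LSB = 0.441306 V.

[440.654 mV, 441.306 mV)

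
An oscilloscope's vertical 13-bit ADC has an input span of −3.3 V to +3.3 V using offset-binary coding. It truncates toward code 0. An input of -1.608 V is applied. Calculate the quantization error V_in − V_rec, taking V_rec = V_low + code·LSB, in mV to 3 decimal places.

One LSB is 6.6 V / 8192 = 0.806 mV.
Scaled input = 2100.1309 LSBs, so code = 2100.
Code 2100 maps back to (−3.3) + 2100×0.000805664 V = -1.6081055 V.
Difference: 0.000105469 V → 0.105 mV.

0.105 mV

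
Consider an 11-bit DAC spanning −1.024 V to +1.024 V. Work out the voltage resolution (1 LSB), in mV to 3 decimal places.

1.000 mV

Full-scale span = 2.048 V.
LSB = 2.048 / 2^11 = 2.048 / 2048 = 0.001 V = 1.000 mV.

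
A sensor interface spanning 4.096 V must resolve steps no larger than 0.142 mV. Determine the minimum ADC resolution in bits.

15 bits

Number of steps required ≥ 4.096 V / 0.142 mV = 28845.07.
Need 2^N ≥ 28845.07; 2^14 = 16384, 2^15 = 32768.
Minimum N = 15.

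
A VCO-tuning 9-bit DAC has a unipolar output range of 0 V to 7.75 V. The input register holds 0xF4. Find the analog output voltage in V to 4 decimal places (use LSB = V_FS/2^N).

LSB = 7.75 V / 2^9 = 15.137 mV.
Code 0xF4 = 244 decimal.
V_out = 0 + 244 × 0.0151367 V = 3.69336 V.

3.6934 V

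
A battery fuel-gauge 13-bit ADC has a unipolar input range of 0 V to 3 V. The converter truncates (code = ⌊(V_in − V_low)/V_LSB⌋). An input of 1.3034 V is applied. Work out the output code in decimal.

code 3559

With 8192 levels over 3 V, one step is 366.21 µV.
(1.3034 − 0) / 0.000366211 = 3559.151 LSBs.
⌊·⌋(3559.151) = 3559.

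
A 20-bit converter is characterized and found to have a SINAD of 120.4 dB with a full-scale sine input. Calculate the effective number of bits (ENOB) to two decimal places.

ENOB = (SINAD − 1.76) / 6.02 = (120.4 − 1.76)/6.02 = 19.708.

19.71 bits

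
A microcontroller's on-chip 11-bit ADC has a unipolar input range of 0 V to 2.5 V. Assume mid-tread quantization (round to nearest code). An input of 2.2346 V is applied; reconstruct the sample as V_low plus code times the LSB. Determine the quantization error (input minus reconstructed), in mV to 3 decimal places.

-0.507 mV

One LSB is 2.5 V / 2048 = 1.221 mV.
(2.2346 − 0)/0.0012207 = 1830.5843; round gives code 1831.
Code 1831 maps back to 0 + 1831×0.0012207 V = 2.2351074 V.
V_in − V_rec = -0.000507422 V = -0.507 mV.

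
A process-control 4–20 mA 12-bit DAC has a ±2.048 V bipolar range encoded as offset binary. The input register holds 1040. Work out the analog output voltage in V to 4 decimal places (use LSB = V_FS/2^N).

-1.0080 V

LSB = 4.096 V / 2^12 = 1.000 mV.
V_out = (−2.048) + 1040 × 0.001 V = -1.008 V.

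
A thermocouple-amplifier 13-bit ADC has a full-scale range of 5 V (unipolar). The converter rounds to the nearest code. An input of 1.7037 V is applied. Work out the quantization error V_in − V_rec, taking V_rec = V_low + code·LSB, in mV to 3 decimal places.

Step size: 5 V ÷ 2^13 = 0.610 mV.
Scaled input = 2791.3421 LSBs, so code = 2791.
Code 2791 maps back to 0 + 2791×0.000610352 V = 1.7034912 V.
Difference: 0.000208789 V → 0.209 mV.

0.209 mV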